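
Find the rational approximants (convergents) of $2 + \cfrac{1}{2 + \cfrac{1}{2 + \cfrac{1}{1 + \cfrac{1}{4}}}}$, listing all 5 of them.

2/1, 5/2, 12/5, 17/7, 80/33

Using the convergent recurrence p_i = a_i*p_{i-1} + p_{i-2}, q_i = a_i*q_{i-1} + q_{i-2} with p_{-2}=0, p_{-1}=1, q_{-2}=1, q_{-1}=0:
  i=0: a_0=2, p_0 = 2*1 + 0 = 2, q_0 = 2*0 + 1 = 1.
  i=1: a_1=2, p_1 = 2*2 + 1 = 5, q_1 = 2*1 + 0 = 2.
  i=2: a_2=2, p_2 = 2*5 + 2 = 12, q_2 = 2*2 + 1 = 5.
  i=3: a_3=1, p_3 = 1*12 + 5 = 17, q_3 = 1*5 + 2 = 7.
  i=4: a_4=4, p_4 = 4*17 + 12 = 80, q_4 = 4*7 + 5 = 33.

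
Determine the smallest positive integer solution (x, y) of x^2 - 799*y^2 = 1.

First expand sqrt(799) as a continued fraction. With x_i = (sqrt(799) + m_i)/d_i and (m_0, d_0) = (0, 1): a_0 = floor(sqrt(799)) = 28, since 28^2 = 784 <= 799 < 841 = 29^2.
Iterate m_{i+1} = d_i*a_i - m_i, d_{i+1} = (799 - m_{i+1}^2)/d_i, a_{i+1} = floor((a_0 + m_{i+1})/d_{i+1}):
  m_1 = 1*28 - 0 = 28, d_1 = (799 - 28^2)/1 = 15/1 = 15, a_1 = floor((28 + 28)/15) = 3.
  m_2 = 15*3 - 28 = 17, d_2 = (799 - 17^2)/15 = 510/15 = 34, a_2 = floor((28 + 17)/34) = 1.
  m_3 = 34*1 - 17 = 17, d_3 = (799 - 17^2)/34 = 510/34 = 15, a_3 = floor((28 + 17)/15) = 3.
  m_4 = 15*3 - 17 = 28, d_4 = (799 - 28^2)/15 = 15/15 = 1, a_4 = floor((28 + 28)/1) = 56.
  m_5 = 1*56 - 28 = 28, d_5 = (799 - 28^2)/1 = 15/1 = 15: (m_5, d_5) = (m_1, d_1) = (28, 15), so from here the quotients repeat a_1, ..., a_4; the period length is 4.
So sqrt(799) = [28; (3, 1, 3, 56)] with period length k = 4.
k is even, so the fundamental solution of x^2 - 799y^2 = 1 is (p_{k-1}, q_{k-1}) = (p_3, q_3); compute convergents through index 3.
Convergents (p_i = a_i*p_{i-1} + p_{i-2}, q_i = a_i*q_{i-1} + q_{i-2} with p_{-2}=0, p_{-1}=1, q_{-2}=1, q_{-1}=0):
  i=0: a_0=28, p_0 = 28*1 + 0 = 28, q_0 = 28*0 + 1 = 1.
  i=1: a_1=3, p_1 = 3*28 + 1 = 85, q_1 = 3*1 + 0 = 3.
  i=2: a_2=1, p_2 = 1*85 + 28 = 113, q_2 = 1*3 + 1 = 4.
  i=3: a_3=3, p_3 = 3*113 + 85 = 424, q_3 = 3*4 + 3 = 15.
Check: 424^2 - 799*15^2 = 179776 - 179775 = 1, so (x, y) = (424, 15) solves the equation, and by the theorem it is the least positive solution.

(x, y) = (424, 15)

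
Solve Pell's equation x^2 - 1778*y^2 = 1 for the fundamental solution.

(x, y) = (253, 6)

First expand sqrt(1778) as a continued fraction. With x_i = (sqrt(1778) + m_i)/d_i and (m_0, d_0) = (0, 1): a_0 = floor(sqrt(1778)) = 42, since 42^2 = 1764 <= 1778 < 1849 = 43^2.
Iterate m_{i+1} = d_i*a_i - m_i, d_{i+1} = (1778 - m_{i+1}^2)/d_i, a_{i+1} = floor((a_0 + m_{i+1})/d_{i+1}):
  m_1 = 1*42 - 0 = 42, d_1 = (1778 - 42^2)/1 = 14/1 = 14, a_1 = floor((42 + 42)/14) = 6.
  m_2 = 14*6 - 42 = 42, d_2 = (1778 - 42^2)/14 = 14/14 = 1, a_2 = floor((42 + 42)/1) = 84.
  m_3 = 1*84 - 42 = 42, d_3 = (1778 - 42^2)/1 = 14/1 = 14: (m_3, d_3) = (m_1, d_1) = (42, 14), so from here the quotients repeat a_1, a_2; the period length is 2.
So sqrt(1778) = [42; (6, 84)] with period length k = 2.
k is even, so the fundamental solution of x^2 - 1778y^2 = 1 is (p_{k-1}, q_{k-1}) = (p_1, q_1); compute convergents through index 1.
Convergents (p_i = a_i*p_{i-1} + p_{i-2}, q_i = a_i*q_{i-1} + q_{i-2} with p_{-2}=0, p_{-1}=1, q_{-2}=1, q_{-1}=0):
  i=0: a_0=42, p_0 = 42*1 + 0 = 42, q_0 = 42*0 + 1 = 1.
  i=1: a_1=6, p_1 = 6*42 + 1 = 253, q_1 = 6*1 + 0 = 6.
Check: 253^2 - 1778*6^2 = 64009 - 64008 = 1, so (x, y) = (253, 6) solves the equation, and by the theorem it is the least positive solution.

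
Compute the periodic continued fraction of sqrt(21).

[4; (1, 1, 2, 1, 1, 8)]

Write x_i = (sqrt(21) + m_i)/d_i with (m_0, d_0) = (0, 1). a_0 = floor(sqrt(21)) = 4, since 4^2 = 16 <= 21 < 25 = 5^2.
Iterate m_{i+1} = d_i*a_i - m_i, d_{i+1} = (21 - m_{i+1}^2)/d_i, a_{i+1} = floor((a_0 + m_{i+1})/d_{i+1}):
  m_1 = 1*4 - 0 = 4, d_1 = (21 - 4^2)/1 = 5/1 = 5, a_1 = floor((4 + 4)/5) = 1.
  m_2 = 5*1 - 4 = 1, d_2 = (21 - 1^2)/5 = 20/5 = 4, a_2 = floor((4 + 1)/4) = 1.
  m_3 = 4*1 - 1 = 3, d_3 = (21 - 3^2)/4 = 12/4 = 3, a_3 = floor((4 + 3)/3) = 2.
  m_4 = 3*2 - 3 = 3, d_4 = (21 - 3^2)/3 = 12/3 = 4, a_4 = floor((4 + 3)/4) = 1.
  m_5 = 4*1 - 3 = 1, d_5 = (21 - 1^2)/4 = 20/4 = 5, a_5 = floor((4 + 1)/5) = 1.
  m_6 = 5*1 - 1 = 4, d_6 = (21 - 4^2)/5 = 5/5 = 1, a_6 = floor((4 + 4)/1) = 8.
  m_7 = 1*8 - 4 = 4, d_7 = (21 - 4^2)/1 = 5/1 = 5: (m_7, d_7) = (m_1, d_1) = (4, 5), so from here the quotients repeat a_1, ..., a_6; the period length is 6.
Hence the expansion of sqrt(21) is a_0 = 4 followed by the repeating block 1, 1, 2, 1, 1, 8 (period 6).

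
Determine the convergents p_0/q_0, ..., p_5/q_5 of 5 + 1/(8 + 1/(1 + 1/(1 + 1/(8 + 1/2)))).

5/1, 41/8, 46/9, 87/17, 742/145, 1571/307

Using the convergent recurrence p_i = a_i*p_{i-1} + p_{i-2}, q_i = a_i*q_{i-1} + q_{i-2} with p_{-2}=0, p_{-1}=1, q_{-2}=1, q_{-1}=0:
  i=0: a_0=5, p_0 = 5*1 + 0 = 5, q_0 = 5*0 + 1 = 1.
  i=1: a_1=8, p_1 = 8*5 + 1 = 41, q_1 = 8*1 + 0 = 8.
  i=2: a_2=1, p_2 = 1*41 + 5 = 46, q_2 = 1*8 + 1 = 9.
  i=3: a_3=1, p_3 = 1*46 + 41 = 87, q_3 = 1*9 + 8 = 17.
  i=4: a_4=8, p_4 = 8*87 + 46 = 742, q_4 = 8*17 + 9 = 145.
  i=5: a_5=2, p_5 = 2*742 + 87 = 1571, q_5 = 2*145 + 17 = 307.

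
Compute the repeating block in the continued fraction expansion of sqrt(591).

[24; (3, 4, 1, 1, 7, 1, 1, 4, 3, 48)]

Write x_i = (sqrt(591) + m_i)/d_i with (m_0, d_0) = (0, 1). a_0 = floor(sqrt(591)) = 24, since 24^2 = 576 <= 591 < 625 = 25^2.
Iterate m_{i+1} = d_i*a_i - m_i, d_{i+1} = (591 - m_{i+1}^2)/d_i, a_{i+1} = floor((a_0 + m_{i+1})/d_{i+1}):
  m_1 = 1*24 - 0 = 24, d_1 = (591 - 24^2)/1 = 15/1 = 15, a_1 = floor((24 + 24)/15) = 3.
  m_2 = 15*3 - 24 = 21, d_2 = (591 - 21^2)/15 = 150/15 = 10, a_2 = floor((24 + 21)/10) = 4.
  m_3 = 10*4 - 21 = 19, d_3 = (591 - 19^2)/10 = 230/10 = 23, a_3 = floor((24 + 19)/23) = 1.
  m_4 = 23*1 - 19 = 4, d_4 = (591 - 4^2)/23 = 575/23 = 25, a_4 = floor((24 + 4)/25) = 1.
  m_5 = 25*1 - 4 = 21, d_5 = (591 - 21^2)/25 = 150/25 = 6, a_5 = floor((24 + 21)/6) = 7.
  m_6 = 6*7 - 21 = 21, d_6 = (591 - 21^2)/6 = 150/6 = 25, a_6 = floor((24 + 21)/25) = 1.
  m_7 = 25*1 - 21 = 4, d_7 = (591 - 4^2)/25 = 575/25 = 23, a_7 = floor((24 + 4)/23) = 1.
  m_8 = 23*1 - 4 = 19, d_8 = (591 - 19^2)/23 = 230/23 = 10, a_8 = floor((24 + 19)/10) = 4.
  m_9 = 10*4 - 19 = 21, d_9 = (591 - 21^2)/10 = 150/10 = 15, a_9 = floor((24 + 21)/15) = 3.
  m_10 = 15*3 - 21 = 24, d_10 = (591 - 24^2)/15 = 15/15 = 1, a_10 = floor((24 + 24)/1) = 48.
  m_11 = 1*48 - 24 = 24, d_11 = (591 - 24^2)/1 = 15/1 = 15: (m_11, d_11) = (m_1, d_1) = (24, 15), so from here the quotients repeat a_1, ..., a_10; the period length is 10.
Hence the expansion of sqrt(591) is a_0 = 24 followed by the repeating block 3, 4, 1, 1, 7, 1, 1, 4, 3, 48 (period 10).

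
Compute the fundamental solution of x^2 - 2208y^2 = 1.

First expand sqrt(2208) as a continued fraction. With x_i = (sqrt(2208) + m_i)/d_i and (m_0, d_0) = (0, 1): a_0 = floor(sqrt(2208)) = 46, since 46^2 = 2116 <= 2208 < 2209 = 47^2.
Iterate m_{i+1} = d_i*a_i - m_i, d_{i+1} = (2208 - m_{i+1}^2)/d_i, a_{i+1} = floor((a_0 + m_{i+1})/d_{i+1}):
  m_1 = 1*46 - 0 = 46, d_1 = (2208 - 46^2)/1 = 92/1 = 92, a_1 = floor((46 + 46)/92) = 1.
  m_2 = 92*1 - 46 = 46, d_2 = (2208 - 46^2)/92 = 92/92 = 1, a_2 = floor((46 + 46)/1) = 92.
  m_3 = 1*92 - 46 = 46, d_3 = (2208 - 46^2)/1 = 92/1 = 92: (m_3, d_3) = (m_1, d_1) = (46, 92), so from here the quotients repeat a_1, a_2; the period length is 2.
So sqrt(2208) = [46; (1, 92)] with period length k = 2.
k is even, so the fundamental solution of x^2 - 2208y^2 = 1 is (p_{k-1}, q_{k-1}) = (p_1, q_1); compute convergents through index 1.
Convergents (p_i = a_i*p_{i-1} + p_{i-2}, q_i = a_i*q_{i-1} + q_{i-2} with p_{-2}=0, p_{-1}=1, q_{-2}=1, q_{-1}=0):
  i=0: a_0=46, p_0 = 46*1 + 0 = 46, q_0 = 46*0 + 1 = 1.
  i=1: a_1=1, p_1 = 1*46 + 1 = 47, q_1 = 1*1 + 0 = 1.
Check: 47^2 - 2208*1^2 = 2209 - 2208 = 1, so (x, y) = (47, 1) solves the equation, and by the theorem it is the least positive solution.

(x, y) = (47, 1)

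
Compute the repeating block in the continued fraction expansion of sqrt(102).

[10; (10, 20)]

Write x_i = (sqrt(102) + m_i)/d_i with (m_0, d_0) = (0, 1). a_0 = floor(sqrt(102)) = 10, since 10^2 = 100 <= 102 < 121 = 11^2.
Iterate m_{i+1} = d_i*a_i - m_i, d_{i+1} = (102 - m_{i+1}^2)/d_i, a_{i+1} = floor((a_0 + m_{i+1})/d_{i+1}):
  m_1 = 1*10 - 0 = 10, d_1 = (102 - 10^2)/1 = 2/1 = 2, a_1 = floor((10 + 10)/2) = 10.
  m_2 = 2*10 - 10 = 10, d_2 = (102 - 10^2)/2 = 2/2 = 1, a_2 = floor((10 + 10)/1) = 20.
  m_3 = 1*20 - 10 = 10, d_3 = (102 - 10^2)/1 = 2/1 = 2: (m_3, d_3) = (m_1, d_1) = (10, 2), so from here the quotients repeat a_1, a_2; the period length is 2.
Hence the expansion of sqrt(102) is a_0 = 10 followed by the repeating block 10, 20 (period 2).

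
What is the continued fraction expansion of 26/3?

Run the Euclidean algorithm on 26 and 3; the successive quotients are the partial quotients a_0, a_1, ... (each step inverts the fractional part left over by the previous one):
  26 = 8*3 + 2, so a_0 = 8.
  3 = 1*2 + 1, so a_1 = 1.
  2 = 2*1 + 0, so a_2 = 2.
The remainder reaches 0 after 3 divisions, so the expansion has 3 partial quotients, read off in order.

[8; 1, 2]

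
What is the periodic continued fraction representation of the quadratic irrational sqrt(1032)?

[32; (8, 64)]

Write x_i = (sqrt(1032) + m_i)/d_i with (m_0, d_0) = (0, 1). a_0 = floor(sqrt(1032)) = 32, since 32^2 = 1024 <= 1032 < 1089 = 33^2.
Iterate m_{i+1} = d_i*a_i - m_i, d_{i+1} = (1032 - m_{i+1}^2)/d_i, a_{i+1} = floor((a_0 + m_{i+1})/d_{i+1}):
  m_1 = 1*32 - 0 = 32, d_1 = (1032 - 32^2)/1 = 8/1 = 8, a_1 = floor((32 + 32)/8) = 8.
  m_2 = 8*8 - 32 = 32, d_2 = (1032 - 32^2)/8 = 8/8 = 1, a_2 = floor((32 + 32)/1) = 64.
  m_3 = 1*64 - 32 = 32, d_3 = (1032 - 32^2)/1 = 8/1 = 8: (m_3, d_3) = (m_1, d_1) = (32, 8), so from here the quotients repeat a_1, a_2; the period length is 2.
Hence the expansion of sqrt(1032) is a_0 = 32 followed by the repeating block 8, 64 (period 2).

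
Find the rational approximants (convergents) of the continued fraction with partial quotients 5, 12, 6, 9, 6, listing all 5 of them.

Using the convergent recurrence p_i = a_i*p_{i-1} + p_{i-2}, q_i = a_i*q_{i-1} + q_{i-2} with p_{-2}=0, p_{-1}=1, q_{-2}=1, q_{-1}=0:
  i=0: a_0=5, p_0 = 5*1 + 0 = 5, q_0 = 5*0 + 1 = 1.
  i=1: a_1=12, p_1 = 12*5 + 1 = 61, q_1 = 12*1 + 0 = 12.
  i=2: a_2=6, p_2 = 6*61 + 5 = 371, q_2 = 6*12 + 1 = 73.
  i=3: a_3=9, p_3 = 9*371 + 61 = 3400, q_3 = 9*73 + 12 = 669.
  i=4: a_4=6, p_4 = 6*3400 + 371 = 20771, q_4 = 6*669 + 73 = 4087.

5/1, 61/12, 371/73, 3400/669, 20771/4087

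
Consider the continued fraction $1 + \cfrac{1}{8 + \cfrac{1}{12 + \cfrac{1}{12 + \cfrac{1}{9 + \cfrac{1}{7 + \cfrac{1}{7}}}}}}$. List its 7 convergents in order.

Using the convergent recurrence p_i = a_i*p_{i-1} + p_{i-2}, q_i = a_i*q_{i-1} + q_{i-2} with p_{-2}=0, p_{-1}=1, q_{-2}=1, q_{-1}=0:
  i=0: a_0=1, p_0 = 1*1 + 0 = 1, q_0 = 1*0 + 1 = 1.
  i=1: a_1=8, p_1 = 8*1 + 1 = 9, q_1 = 8*1 + 0 = 8.
  i=2: a_2=12, p_2 = 12*9 + 1 = 109, q_2 = 12*8 + 1 = 97.
  i=3: a_3=12, p_3 = 12*109 + 9 = 1317, q_3 = 12*97 + 8 = 1172.
  i=4: a_4=9, p_4 = 9*1317 + 109 = 11962, q_4 = 9*1172 + 97 = 10645.
  i=5: a_5=7, p_5 = 7*11962 + 1317 = 85051, q_5 = 7*10645 + 1172 = 75687.
  i=6: a_6=7, p_6 = 7*85051 + 11962 = 607319, q_6 = 7*75687 + 10645 = 540454.

1/1, 9/8, 109/97, 1317/1172, 11962/10645, 85051/75687, 607319/540454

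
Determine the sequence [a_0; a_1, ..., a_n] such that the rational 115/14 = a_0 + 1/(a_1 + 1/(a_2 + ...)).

Run the Euclidean algorithm on 115 and 14; the successive quotients are the partial quotients a_0, a_1, ... (each step inverts the fractional part left over by the previous one):
  115 = 8*14 + 3, so a_0 = 8.
  14 = 4*3 + 2, so a_1 = 4.
  3 = 1*2 + 1, so a_2 = 1.
  2 = 2*1 + 0, so a_3 = 2.
The remainder reaches 0 after 4 divisions, so the expansion has 4 partial quotients, read off in order.

[8; 4, 1, 2]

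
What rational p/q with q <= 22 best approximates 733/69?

Expand x = 733/69 as a continued fraction with the Euclidean algorithm:
  733 = 10*69 + 43, so a_0 = 10.
  69 = 1*43 + 26, so a_1 = 1.
  43 = 1*26 + 17, so a_2 = 1.
  26 = 1*17 + 9, so a_3 = 1.
  17 = 1*9 + 8, so a_4 = 1.
  9 = 1*8 + 1, so a_5 = 1.
  8 = 8*1 + 0, so a_6 = 8.
so x = [10; 1, 1, 1, 1, 1, 8].
Convergents (p_i = a_i*p_{i-1} + p_{i-2}, q_i = a_i*q_{i-1} + q_{i-2} with p_{-2}=0, p_{-1}=1, q_{-2}=1, q_{-1}=0), until the denominator exceeds 22:
  i=0: a_0=10, p_0 = 10*1 + 0 = 10, q_0 = 10*0 + 1 = 1.
  i=1: a_1=1, p_1 = 1*10 + 1 = 11, q_1 = 1*1 + 0 = 1.
  i=2: a_2=1, p_2 = 1*11 + 10 = 21, q_2 = 1*1 + 1 = 2.
  i=3: a_3=1, p_3 = 1*21 + 11 = 32, q_3 = 1*2 + 1 = 3.
  i=4: a_4=1, p_4 = 1*32 + 21 = 53, q_4 = 1*3 + 2 = 5.
  i=5: a_5=1, p_5 = 1*53 + 32 = 85, q_5 = 1*5 + 3 = 8.
  i=6: a_6=8, p_6 = 8*85 + 53 = 733, q_6 = 8*8 + 5 = 69.
q_6 = 69 > 22, so the last convergent with denominator <= 22 is p_5/q_5 = 85/8.
The closest fraction with denominator <= 22 is either p_5/q_5 or the intermediate fraction (k*p_5 + p_4)/(k*q_5 + q_4) with the largest k >= 1 whose denominator stays <= 22; these approach x as k grows, and every other convergent or intermediate fraction in range is farther away.
Largest k: floor((22 - q_4)/q_5) = floor((22 - 5)/8) = 2.
That gives (2*85 + 53)/(2*8 + 5) = 223/21.
Compare the errors: |x - 85/8| = |733*8 - 85*69|/(69*8) = 1/552, and |x - 223/21| = |733*21 - 223*69|/(69*21) = 6/1449.
Cross-multiplying, 1*1449 = 1449 < 3312 = 6*552, so 1/552 is smaller: the convergent 85/8 is closer to x than 223/21.

85/8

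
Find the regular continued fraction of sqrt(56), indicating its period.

Write x_i = (sqrt(56) + m_i)/d_i with (m_0, d_0) = (0, 1). a_0 = floor(sqrt(56)) = 7, since 7^2 = 49 <= 56 < 64 = 8^2.
Iterate m_{i+1} = d_i*a_i - m_i, d_{i+1} = (56 - m_{i+1}^2)/d_i, a_{i+1} = floor((a_0 + m_{i+1})/d_{i+1}):
  m_1 = 1*7 - 0 = 7, d_1 = (56 - 7^2)/1 = 7/1 = 7, a_1 = floor((7 + 7)/7) = 2.
  m_2 = 7*2 - 7 = 7, d_2 = (56 - 7^2)/7 = 7/7 = 1, a_2 = floor((7 + 7)/1) = 14.
  m_3 = 1*14 - 7 = 7, d_3 = (56 - 7^2)/1 = 7/1 = 7: (m_3, d_3) = (m_1, d_1) = (7, 7), so from here the quotients repeat a_1, a_2; the period length is 2.
Hence the expansion of sqrt(56) is a_0 = 7 followed by the repeating block 2, 14 (period 2).

[7; (2, 14)]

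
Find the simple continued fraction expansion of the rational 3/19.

Run the Euclidean algorithm on 3 and 19; the successive quotients are the partial quotients a_0, a_1, ... (each step inverts the fractional part left over by the previous one):
  3 = 0*19 + 3, so a_0 = 0.
  19 = 6*3 + 1, so a_1 = 6.
  3 = 3*1 + 0, so a_2 = 3.
The remainder reaches 0 after 3 divisions, so the expansion has 3 partial quotients, read off in order.

[0; 6, 3]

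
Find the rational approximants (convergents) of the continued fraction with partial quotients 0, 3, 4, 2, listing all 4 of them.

Using the convergent recurrence p_i = a_i*p_{i-1} + p_{i-2}, q_i = a_i*q_{i-1} + q_{i-2} with p_{-2}=0, p_{-1}=1, q_{-2}=1, q_{-1}=0:
  i=0: a_0=0, p_0 = 0*1 + 0 = 0, q_0 = 0*0 + 1 = 1.
  i=1: a_1=3, p_1 = 3*0 + 1 = 1, q_1 = 3*1 + 0 = 3.
  i=2: a_2=4, p_2 = 4*1 + 0 = 4, q_2 = 4*3 + 1 = 13.
  i=3: a_3=2, p_3 = 2*4 + 1 = 9, q_3 = 2*13 + 3 = 29.

0/1, 1/3, 4/13, 9/29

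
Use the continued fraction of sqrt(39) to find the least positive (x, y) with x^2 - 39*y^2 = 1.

First expand sqrt(39) as a continued fraction. With x_i = (sqrt(39) + m_i)/d_i and (m_0, d_0) = (0, 1): a_0 = floor(sqrt(39)) = 6, since 6^2 = 36 <= 39 < 49 = 7^2.
Iterate m_{i+1} = d_i*a_i - m_i, d_{i+1} = (39 - m_{i+1}^2)/d_i, a_{i+1} = floor((a_0 + m_{i+1})/d_{i+1}):
  m_1 = 1*6 - 0 = 6, d_1 = (39 - 6^2)/1 = 3/1 = 3, a_1 = floor((6 + 6)/3) = 4.
  m_2 = 3*4 - 6 = 6, d_2 = (39 - 6^2)/3 = 3/3 = 1, a_2 = floor((6 + 6)/1) = 12.
  m_3 = 1*12 - 6 = 6, d_3 = (39 - 6^2)/1 = 3/1 = 3: (m_3, d_3) = (m_1, d_1) = (6, 3), so from here the quotients repeat a_1, a_2; the period length is 2.
So sqrt(39) = [6; (4, 12)] with period length k = 2.
k is even, so the fundamental solution of x^2 - 39y^2 = 1 is (p_{k-1}, q_{k-1}) = (p_1, q_1); compute convergents through index 1.
Convergents (p_i = a_i*p_{i-1} + p_{i-2}, q_i = a_i*q_{i-1} + q_{i-2} with p_{-2}=0, p_{-1}=1, q_{-2}=1, q_{-1}=0):
  i=0: a_0=6, p_0 = 6*1 + 0 = 6, q_0 = 6*0 + 1 = 1.
  i=1: a_1=4, p_1 = 4*6 + 1 = 25, q_1 = 4*1 + 0 = 4.
Check: 25^2 - 39*4^2 = 625 - 624 = 1, so (x, y) = (25, 4) solves the equation, and by the theorem it is the least positive solution.

(x, y) = (25, 4)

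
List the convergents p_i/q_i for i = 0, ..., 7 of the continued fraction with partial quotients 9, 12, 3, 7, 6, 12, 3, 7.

Using the convergent recurrence p_i = a_i*p_{i-1} + p_{i-2}, q_i = a_i*q_{i-1} + q_{i-2} with p_{-2}=0, p_{-1}=1, q_{-2}=1, q_{-1}=0:
  i=0: a_0=9, p_0 = 9*1 + 0 = 9, q_0 = 9*0 + 1 = 1.
  i=1: a_1=12, p_1 = 12*9 + 1 = 109, q_1 = 12*1 + 0 = 12.
  i=2: a_2=3, p_2 = 3*109 + 9 = 336, q_2 = 3*12 + 1 = 37.
  i=3: a_3=7, p_3 = 7*336 + 109 = 2461, q_3 = 7*37 + 12 = 271.
  i=4: a_4=6, p_4 = 6*2461 + 336 = 15102, q_4 = 6*271 + 37 = 1663.
  i=5: a_5=12, p_5 = 12*15102 + 2461 = 183685, q_5 = 12*1663 + 271 = 20227.
  i=6: a_6=3, p_6 = 3*183685 + 15102 = 566157, q_6 = 3*20227 + 1663 = 62344.
  i=7: a_7=7, p_7 = 7*566157 + 183685 = 4146784, q_7 = 7*62344 + 20227 = 456635.

9/1, 109/12, 336/37, 2461/271, 15102/1663, 183685/20227, 566157/62344, 4146784/456635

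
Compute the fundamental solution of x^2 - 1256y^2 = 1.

First expand sqrt(1256) as a continued fraction. With x_i = (sqrt(1256) + m_i)/d_i and (m_0, d_0) = (0, 1): a_0 = floor(sqrt(1256)) = 35, since 35^2 = 1225 <= 1256 < 1296 = 36^2.
Iterate m_{i+1} = d_i*a_i - m_i, d_{i+1} = (1256 - m_{i+1}^2)/d_i, a_{i+1} = floor((a_0 + m_{i+1})/d_{i+1}):
  m_1 = 1*35 - 0 = 35, d_1 = (1256 - 35^2)/1 = 31/1 = 31, a_1 = floor((35 + 35)/31) = 2.
  m_2 = 31*2 - 35 = 27, d_2 = (1256 - 27^2)/31 = 527/31 = 17, a_2 = floor((35 + 27)/17) = 3.
  m_3 = 17*3 - 27 = 24, d_3 = (1256 - 24^2)/17 = 680/17 = 40, a_3 = floor((35 + 24)/40) = 1.
  m_4 = 40*1 - 24 = 16, d_4 = (1256 - 16^2)/40 = 1000/40 = 25, a_4 = floor((35 + 16)/25) = 2.
  m_5 = 25*2 - 16 = 34, d_5 = (1256 - 34^2)/25 = 100/25 = 4, a_5 = floor((35 + 34)/4) = 17.
  m_6 = 4*17 - 34 = 34, d_6 = (1256 - 34^2)/4 = 100/4 = 25, a_6 = floor((35 + 34)/25) = 2.
  m_7 = 25*2 - 34 = 16, d_7 = (1256 - 16^2)/25 = 1000/25 = 40, a_7 = floor((35 + 16)/40) = 1.
  m_8 = 40*1 - 16 = 24, d_8 = (1256 - 24^2)/40 = 680/40 = 17, a_8 = floor((35 + 24)/17) = 3.
  m_9 = 17*3 - 24 = 27, d_9 = (1256 - 27^2)/17 = 527/17 = 31, a_9 = floor((35 + 27)/31) = 2.
  m_10 = 31*2 - 27 = 35, d_10 = (1256 - 35^2)/31 = 31/31 = 1, a_10 = floor((35 + 35)/1) = 70.
  m_11 = 1*70 - 35 = 35, d_11 = (1256 - 35^2)/1 = 31/1 = 31: (m_11, d_11) = (m_1, d_1) = (35, 31), so from here the quotients repeat a_1, ..., a_10; the period length is 10.
So sqrt(1256) = [35; (2, 3, 1, 2, 17, 2, 1, 3, 2, 70)] with period length k = 10.
k is even, so the fundamental solution of x^2 - 1256y^2 = 1 is (p_{k-1}, q_{k-1}) = (p_9, q_9); compute convergents through index 9.
Convergents (p_i = a_i*p_{i-1} + p_{i-2}, q_i = a_i*q_{i-1} + q_{i-2} with p_{-2}=0, p_{-1}=1, q_{-2}=1, q_{-1}=0):
  i=0: a_0=35, p_0 = 35*1 + 0 = 35, q_0 = 35*0 + 1 = 1.
  i=1: a_1=2, p_1 = 2*35 + 1 = 71, q_1 = 2*1 + 0 = 2.
  i=2: a_2=3, p_2 = 3*71 + 35 = 248, q_2 = 3*2 + 1 = 7.
  i=3: a_3=1, p_3 = 1*248 + 71 = 319, q_3 = 1*7 + 2 = 9.
  i=4: a_4=2, p_4 = 2*319 + 248 = 886, q_4 = 2*9 + 7 = 25.
  i=5: a_5=17, p_5 = 17*886 + 319 = 15381, q_5 = 17*25 + 9 = 434.
  i=6: a_6=2, p_6 = 2*15381 + 886 = 31648, q_6 = 2*434 + 25 = 893.
  i=7: a_7=1, p_7 = 1*31648 + 15381 = 47029, q_7 = 1*893 + 434 = 1327.
  i=8: a_8=3, p_8 = 3*47029 + 31648 = 172735, q_8 = 3*1327 + 893 = 4874.
  i=9: a_9=2, p_9 = 2*172735 + 47029 = 392499, q_9 = 2*4874 + 1327 = 11075.
Check: 392499^2 - 1256*11075^2 = 154055465001 - 154055465000 = 1, so (x, y) = (392499, 11075) solves the equation, and by the theorem it is the least positive solution.

(x, y) = (392499, 11075)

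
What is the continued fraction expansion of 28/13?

[2; 6, 2]

Run the Euclidean algorithm on 28 and 13; the successive quotients are the partial quotients a_0, a_1, ... (each step inverts the fractional part left over by the previous one):
  28 = 2*13 + 2, so a_0 = 2.
  13 = 6*2 + 1, so a_1 = 6.
  2 = 2*1 + 0, so a_2 = 2.
The remainder reaches 0 after 3 divisions, so the expansion has 3 partial quotients, read off in order.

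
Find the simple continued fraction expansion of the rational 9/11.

[0; 1, 4, 2]

Run the Euclidean algorithm on 9 and 11; the successive quotients are the partial quotients a_0, a_1, ... (each step inverts the fractional part left over by the previous one):
  9 = 0*11 + 9, so a_0 = 0.
  11 = 1*9 + 2, so a_1 = 1.
  9 = 4*2 + 1, so a_2 = 4.
  2 = 2*1 + 0, so a_3 = 2.
The remainder reaches 0 after 4 divisions, so the expansion has 4 partial quotients, read off in order.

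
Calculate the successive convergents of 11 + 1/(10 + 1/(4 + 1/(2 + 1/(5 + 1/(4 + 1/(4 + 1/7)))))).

11/1, 111/10, 455/41, 1021/92, 5560/501, 23261/2096, 98604/8885, 713489/64291

Using the convergent recurrence p_i = a_i*p_{i-1} + p_{i-2}, q_i = a_i*q_{i-1} + q_{i-2} with p_{-2}=0, p_{-1}=1, q_{-2}=1, q_{-1}=0:
  i=0: a_0=11, p_0 = 11*1 + 0 = 11, q_0 = 11*0 + 1 = 1.
  i=1: a_1=10, p_1 = 10*11 + 1 = 111, q_1 = 10*1 + 0 = 10.
  i=2: a_2=4, p_2 = 4*111 + 11 = 455, q_2 = 4*10 + 1 = 41.
  i=3: a_3=2, p_3 = 2*455 + 111 = 1021, q_3 = 2*41 + 10 = 92.
  i=4: a_4=5, p_4 = 5*1021 + 455 = 5560, q_4 = 5*92 + 41 = 501.
  i=5: a_5=4, p_5 = 4*5560 + 1021 = 23261, q_5 = 4*501 + 92 = 2096.
  i=6: a_6=4, p_6 = 4*23261 + 5560 = 98604, q_6 = 4*2096 + 501 = 8885.
  i=7: a_7=7, p_7 = 7*98604 + 23261 = 713489, q_7 = 7*8885 + 2096 = 64291.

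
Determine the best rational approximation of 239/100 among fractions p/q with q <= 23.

Expand x = 239/100 as a continued fraction with the Euclidean algorithm:
  239 = 2*100 + 39, so a_0 = 2.
  100 = 2*39 + 22, so a_1 = 2.
  39 = 1*22 + 17, so a_2 = 1.
  22 = 1*17 + 5, so a_3 = 1.
  17 = 3*5 + 2, so a_4 = 3.
  5 = 2*2 + 1, so a_5 = 2.
  2 = 2*1 + 0, so a_6 = 2.
so x = [2; 2, 1, 1, 3, 2, 2].
Convergents (p_i = a_i*p_{i-1} + p_{i-2}, q_i = a_i*q_{i-1} + q_{i-2} with p_{-2}=0, p_{-1}=1, q_{-2}=1, q_{-1}=0), until the denominator exceeds 23:
  i=0: a_0=2, p_0 = 2*1 + 0 = 2, q_0 = 2*0 + 1 = 1.
  i=1: a_1=2, p_1 = 2*2 + 1 = 5, q_1 = 2*1 + 0 = 2.
  i=2: a_2=1, p_2 = 1*5 + 2 = 7, q_2 = 1*2 + 1 = 3.
  i=3: a_3=1, p_3 = 1*7 + 5 = 12, q_3 = 1*3 + 2 = 5.
  i=4: a_4=3, p_4 = 3*12 + 7 = 43, q_4 = 3*5 + 3 = 18.
  i=5: a_5=2, p_5 = 2*43 + 12 = 98, q_5 = 2*18 + 5 = 41.
q_5 = 41 > 23, so the last convergent with denominator <= 23 is p_4/q_4 = 43/18.
The closest fraction with denominator <= 23 is either p_4/q_4 or the intermediate fraction (k*p_4 + p_3)/(k*q_4 + q_3) with the largest k >= 1 whose denominator stays <= 23; these approach x as k grows, and every other convergent or intermediate fraction in range is farther away.
Largest k: floor((23 - q_3)/q_4) = floor((23 - 5)/18) = 1.
That gives (1*43 + 12)/(1*18 + 5) = 55/23.
Compare the errors: |x - 43/18| = |239*18 - 43*100|/(100*18) = 2/1800, and |x - 55/23| = |239*23 - 55*100|/(100*23) = 3/2300.
Cross-multiplying, 2*2300 = 4600 < 5400 = 3*1800, so 2/1800 is smaller: the convergent 43/18 is closer to x than 55/23.

43/18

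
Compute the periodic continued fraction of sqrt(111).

[10; (1, 1, 6, 1, 1, 20)]

Write x_i = (sqrt(111) + m_i)/d_i with (m_0, d_0) = (0, 1). a_0 = floor(sqrt(111)) = 10, since 10^2 = 100 <= 111 < 121 = 11^2.
Iterate m_{i+1} = d_i*a_i - m_i, d_{i+1} = (111 - m_{i+1}^2)/d_i, a_{i+1} = floor((a_0 + m_{i+1})/d_{i+1}):
  m_1 = 1*10 - 0 = 10, d_1 = (111 - 10^2)/1 = 11/1 = 11, a_1 = floor((10 + 10)/11) = 1.
  m_2 = 11*1 - 10 = 1, d_2 = (111 - 1^2)/11 = 110/11 = 10, a_2 = floor((10 + 1)/10) = 1.
  m_3 = 10*1 - 1 = 9, d_3 = (111 - 9^2)/10 = 30/10 = 3, a_3 = floor((10 + 9)/3) = 6.
  m_4 = 3*6 - 9 = 9, d_4 = (111 - 9^2)/3 = 30/3 = 10, a_4 = floor((10 + 9)/10) = 1.
  m_5 = 10*1 - 9 = 1, d_5 = (111 - 1^2)/10 = 110/10 = 11, a_5 = floor((10 + 1)/11) = 1.
  m_6 = 11*1 - 1 = 10, d_6 = (111 - 10^2)/11 = 11/11 = 1, a_6 = floor((10 + 10)/1) = 20.
  m_7 = 1*20 - 10 = 10, d_7 = (111 - 10^2)/1 = 11/1 = 11: (m_7, d_7) = (m_1, d_1) = (10, 11), so from here the quotients repeat a_1, ..., a_6; the period length is 6.
Hence the expansion of sqrt(111) is a_0 = 10 followed by the repeating block 1, 1, 6, 1, 1, 20 (period 6).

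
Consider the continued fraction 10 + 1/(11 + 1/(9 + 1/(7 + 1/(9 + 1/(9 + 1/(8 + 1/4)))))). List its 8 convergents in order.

Using the convergent recurrence p_i = a_i*p_{i-1} + p_{i-2}, q_i = a_i*q_{i-1} + q_{i-2} with p_{-2}=0, p_{-1}=1, q_{-2}=1, q_{-1}=0:
  i=0: a_0=10, p_0 = 10*1 + 0 = 10, q_0 = 10*0 + 1 = 1.
  i=1: a_1=11, p_1 = 11*10 + 1 = 111, q_1 = 11*1 + 0 = 11.
  i=2: a_2=9, p_2 = 9*111 + 10 = 1009, q_2 = 9*11 + 1 = 100.
  i=3: a_3=7, p_3 = 7*1009 + 111 = 7174, q_3 = 7*100 + 11 = 711.
  i=4: a_4=9, p_4 = 9*7174 + 1009 = 65575, q_4 = 9*711 + 100 = 6499.
  i=5: a_5=9, p_5 = 9*65575 + 7174 = 597349, q_5 = 9*6499 + 711 = 59202.
  i=6: a_6=8, p_6 = 8*597349 + 65575 = 4844367, q_6 = 8*59202 + 6499 = 480115.
  i=7: a_7=4, p_7 = 4*4844367 + 597349 = 19974817, q_7 = 4*480115 + 59202 = 1979662.

10/1, 111/11, 1009/100, 7174/711, 65575/6499, 597349/59202, 4844367/480115, 19974817/1979662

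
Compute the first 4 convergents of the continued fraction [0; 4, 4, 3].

Using the convergent recurrence p_i = a_i*p_{i-1} + p_{i-2}, q_i = a_i*q_{i-1} + q_{i-2} with p_{-2}=0, p_{-1}=1, q_{-2}=1, q_{-1}=0:
  i=0: a_0=0, p_0 = 0*1 + 0 = 0, q_0 = 0*0 + 1 = 1.
  i=1: a_1=4, p_1 = 4*0 + 1 = 1, q_1 = 4*1 + 0 = 4.
  i=2: a_2=4, p_2 = 4*1 + 0 = 4, q_2 = 4*4 + 1 = 17.
  i=3: a_3=3, p_3 = 3*4 + 1 = 13, q_3 = 3*17 + 4 = 55.

0/1, 1/4, 4/17, 13/55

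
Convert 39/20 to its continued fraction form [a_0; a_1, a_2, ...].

[1; 1, 19]

Run the Euclidean algorithm on 39 and 20; the successive quotients are the partial quotients a_0, a_1, ... (each step inverts the fractional part left over by the previous one):
  39 = 1*20 + 19, so a_0 = 1.
  20 = 1*19 + 1, so a_1 = 1.
  19 = 19*1 + 0, so a_2 = 19.
The remainder reaches 0 after 3 divisions, so the expansion has 3 partial quotients, read off in order.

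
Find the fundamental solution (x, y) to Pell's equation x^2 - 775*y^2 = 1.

(x, y) = (4620799, 165984)

First expand sqrt(775) as a continued fraction. With x_i = (sqrt(775) + m_i)/d_i and (m_0, d_0) = (0, 1): a_0 = floor(sqrt(775)) = 27, since 27^2 = 729 <= 775 < 784 = 28^2.
Iterate m_{i+1} = d_i*a_i - m_i, d_{i+1} = (775 - m_{i+1}^2)/d_i, a_{i+1} = floor((a_0 + m_{i+1})/d_{i+1}):
  m_1 = 1*27 - 0 = 27, d_1 = (775 - 27^2)/1 = 46/1 = 46, a_1 = floor((27 + 27)/46) = 1.
  m_2 = 46*1 - 27 = 19, d_2 = (775 - 19^2)/46 = 414/46 = 9, a_2 = floor((27 + 19)/9) = 5.
  m_3 = 9*5 - 19 = 26, d_3 = (775 - 26^2)/9 = 99/9 = 11, a_3 = floor((27 + 26)/11) = 4.
  m_4 = 11*4 - 26 = 18, d_4 = (775 - 18^2)/11 = 451/11 = 41, a_4 = floor((27 + 18)/41) = 1.
  m_5 = 41*1 - 18 = 23, d_5 = (775 - 23^2)/41 = 246/41 = 6, a_5 = floor((27 + 23)/6) = 8.
  m_6 = 6*8 - 23 = 25, d_6 = (775 - 25^2)/6 = 150/6 = 25, a_6 = floor((27 + 25)/25) = 2.
  m_7 = 25*2 - 25 = 25, d_7 = (775 - 25^2)/25 = 150/25 = 6, a_7 = floor((27 + 25)/6) = 8.
  m_8 = 6*8 - 25 = 23, d_8 = (775 - 23^2)/6 = 246/6 = 41, a_8 = floor((27 + 23)/41) = 1.
  m_9 = 41*1 - 23 = 18, d_9 = (775 - 18^2)/41 = 451/41 = 11, a_9 = floor((27 + 18)/11) = 4.
  m_10 = 11*4 - 18 = 26, d_10 = (775 - 26^2)/11 = 99/11 = 9, a_10 = floor((27 + 26)/9) = 5.
  m_11 = 9*5 - 26 = 19, d_11 = (775 - 19^2)/9 = 414/9 = 46, a_11 = floor((27 + 19)/46) = 1.
  m_12 = 46*1 - 19 = 27, d_12 = (775 - 27^2)/46 = 46/46 = 1, a_12 = floor((27 + 27)/1) = 54.
  m_13 = 1*54 - 27 = 27, d_13 = (775 - 27^2)/1 = 46/1 = 46: (m_13, d_13) = (m_1, d_1) = (27, 46), so from here the quotients repeat a_1, ..., a_12; the period length is 12.
So sqrt(775) = [27; (1, 5, 4, 1, 8, 2, 8, 1, 4, 5, 1, 54)] with period length k = 12.
k is even, so the fundamental solution of x^2 - 775y^2 = 1 is (p_{k-1}, q_{k-1}) = (p_11, q_11); compute convergents through index 11.
Convergents (p_i = a_i*p_{i-1} + p_{i-2}, q_i = a_i*q_{i-1} + q_{i-2} with p_{-2}=0, p_{-1}=1, q_{-2}=1, q_{-1}=0):
  i=0: a_0=27, p_0 = 27*1 + 0 = 27, q_0 = 27*0 + 1 = 1.
  i=1: a_1=1, p_1 = 1*27 + 1 = 28, q_1 = 1*1 + 0 = 1.
  i=2: a_2=5, p_2 = 5*28 + 27 = 167, q_2 = 5*1 + 1 = 6.
  i=3: a_3=4, p_3 = 4*167 + 28 = 696, q_3 = 4*6 + 1 = 25.
  i=4: a_4=1, p_4 = 1*696 + 167 = 863, q_4 = 1*25 + 6 = 31.
  i=5: a_5=8, p_5 = 8*863 + 696 = 7600, q_5 = 8*31 + 25 = 273.
  i=6: a_6=2, p_6 = 2*7600 + 863 = 16063, q_6 = 2*273 + 31 = 577.
  i=7: a_7=8, p_7 = 8*16063 + 7600 = 136104, q_7 = 8*577 + 273 = 4889.
  i=8: a_8=1, p_8 = 1*136104 + 16063 = 152167, q_8 = 1*4889 + 577 = 5466.
  i=9: a_9=4, p_9 = 4*152167 + 136104 = 744772, q_9 = 4*5466 + 4889 = 26753.
  i=10: a_10=5, p_10 = 5*744772 + 152167 = 3876027, q_10 = 5*26753 + 5466 = 139231.
  i=11: a_11=1, p_11 = 1*3876027 + 744772 = 4620799, q_11 = 1*139231 + 26753 = 165984.
Check: 4620799^2 - 775*165984^2 = 21351783398401 - 21351783398400 = 1, so (x, y) = (4620799, 165984) solves the equation, and by the theorem it is the least positive solution.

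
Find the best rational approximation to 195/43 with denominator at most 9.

Expand x = 195/43 as a continued fraction with the Euclidean algorithm:
  195 = 4*43 + 23, so a_0 = 4.
  43 = 1*23 + 20, so a_1 = 1.
  23 = 1*20 + 3, so a_2 = 1.
  20 = 6*3 + 2, so a_3 = 6.
  3 = 1*2 + 1, so a_4 = 1.
  2 = 2*1 + 0, so a_5 = 2.
so x = [4; 1, 1, 6, 1, 2].
Convergents (p_i = a_i*p_{i-1} + p_{i-2}, q_i = a_i*q_{i-1} + q_{i-2} with p_{-2}=0, p_{-1}=1, q_{-2}=1, q_{-1}=0), until the denominator exceeds 9:
  i=0: a_0=4, p_0 = 4*1 + 0 = 4, q_0 = 4*0 + 1 = 1.
  i=1: a_1=1, p_1 = 1*4 + 1 = 5, q_1 = 1*1 + 0 = 1.
  i=2: a_2=1, p_2 = 1*5 + 4 = 9, q_2 = 1*1 + 1 = 2.
  i=3: a_3=6, p_3 = 6*9 + 5 = 59, q_3 = 6*2 + 1 = 13.
q_3 = 13 > 9, so the last convergent with denominator <= 9 is p_2/q_2 = 9/2.
The closest fraction with denominator <= 9 is either p_2/q_2 or the intermediate fraction (k*p_2 + p_1)/(k*q_2 + q_1) with the largest k >= 1 whose denominator stays <= 9; these approach x as k grows, and every other convergent or intermediate fraction in range is farther away.
Largest k: floor((9 - q_1)/q_2) = floor((9 - 1)/2) = 4.
That gives (4*9 + 5)/(4*2 + 1) = 41/9.
Compare the errors: |x - 9/2| = |195*2 - 9*43|/(43*2) = 3/86, and |x - 41/9| = |195*9 - 41*43|/(43*9) = 8/387.
Cross-multiplying, 8*86 = 688 < 1161 = 3*387, so 8/387 is smaller: the intermediate fraction 41/9 is closer to x than 9/2.

41/9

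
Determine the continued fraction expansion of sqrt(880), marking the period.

Write x_i = (sqrt(880) + m_i)/d_i with (m_0, d_0) = (0, 1). a_0 = floor(sqrt(880)) = 29, since 29^2 = 841 <= 880 < 900 = 30^2.
Iterate m_{i+1} = d_i*a_i - m_i, d_{i+1} = (880 - m_{i+1}^2)/d_i, a_{i+1} = floor((a_0 + m_{i+1})/d_{i+1}):
  m_1 = 1*29 - 0 = 29, d_1 = (880 - 29^2)/1 = 39/1 = 39, a_1 = floor((29 + 29)/39) = 1.
  m_2 = 39*1 - 29 = 10, d_2 = (880 - 10^2)/39 = 780/39 = 20, a_2 = floor((29 + 10)/20) = 1.
  m_3 = 20*1 - 10 = 10, d_3 = (880 - 10^2)/20 = 780/20 = 39, a_3 = floor((29 + 10)/39) = 1.
  m_4 = 39*1 - 10 = 29, d_4 = (880 - 29^2)/39 = 39/39 = 1, a_4 = floor((29 + 29)/1) = 58.
  m_5 = 1*58 - 29 = 29, d_5 = (880 - 29^2)/1 = 39/1 = 39: (m_5, d_5) = (m_1, d_1) = (29, 39), so from here the quotients repeat a_1, ..., a_4; the period length is 4.
Hence the expansion of sqrt(880) is a_0 = 29 followed by the repeating block 1, 1, 1, 58 (period 4).

[29; (1, 1, 1, 58)]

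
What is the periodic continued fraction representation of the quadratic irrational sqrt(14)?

Write x_i = (sqrt(14) + m_i)/d_i with (m_0, d_0) = (0, 1). a_0 = floor(sqrt(14)) = 3, since 3^2 = 9 <= 14 < 16 = 4^2.
Iterate m_{i+1} = d_i*a_i - m_i, d_{i+1} = (14 - m_{i+1}^2)/d_i, a_{i+1} = floor((a_0 + m_{i+1})/d_{i+1}):
  m_1 = 1*3 - 0 = 3, d_1 = (14 - 3^2)/1 = 5/1 = 5, a_1 = floor((3 + 3)/5) = 1.
  m_2 = 5*1 - 3 = 2, d_2 = (14 - 2^2)/5 = 10/5 = 2, a_2 = floor((3 + 2)/2) = 2.
  m_3 = 2*2 - 2 = 2, d_3 = (14 - 2^2)/2 = 10/2 = 5, a_3 = floor((3 + 2)/5) = 1.
  m_4 = 5*1 - 2 = 3, d_4 = (14 - 3^2)/5 = 5/5 = 1, a_4 = floor((3 + 3)/1) = 6.
  m_5 = 1*6 - 3 = 3, d_5 = (14 - 3^2)/1 = 5/1 = 5: (m_5, d_5) = (m_1, d_1) = (3, 5), so from here the quotients repeat a_1, ..., a_4; the period length is 4.
Hence the expansion of sqrt(14) is a_0 = 3 followed by the repeating block 1, 2, 1, 6 (period 4).

[3; (1, 2, 1, 6)]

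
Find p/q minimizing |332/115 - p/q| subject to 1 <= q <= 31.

Expand x = 332/115 as a continued fraction with the Euclidean algorithm:
  332 = 2*115 + 102, so a_0 = 2.
  115 = 1*102 + 13, so a_1 = 1.
  102 = 7*13 + 11, so a_2 = 7.
  13 = 1*11 + 2, so a_3 = 1.
  11 = 5*2 + 1, so a_4 = 5.
  2 = 2*1 + 0, so a_5 = 2.
so x = [2; 1, 7, 1, 5, 2].
Convergents (p_i = a_i*p_{i-1} + p_{i-2}, q_i = a_i*q_{i-1} + q_{i-2} with p_{-2}=0, p_{-1}=1, q_{-2}=1, q_{-1}=0), until the denominator exceeds 31:
  i=0: a_0=2, p_0 = 2*1 + 0 = 2, q_0 = 2*0 + 1 = 1.
  i=1: a_1=1, p_1 = 1*2 + 1 = 3, q_1 = 1*1 + 0 = 1.
  i=2: a_2=7, p_2 = 7*3 + 2 = 23, q_2 = 7*1 + 1 = 8.
  i=3: a_3=1, p_3 = 1*23 + 3 = 26, q_3 = 1*8 + 1 = 9.
  i=4: a_4=5, p_4 = 5*26 + 23 = 153, q_4 = 5*9 + 8 = 53.
q_4 = 53 > 31, so the last convergent with denominator <= 31 is p_3/q_3 = 26/9.
The closest fraction with denominator <= 31 is either p_3/q_3 or the intermediate fraction (k*p_3 + p_2)/(k*q_3 + q_2) with the largest k >= 1 whose denominator stays <= 31; these approach x as k grows, and every other convergent or intermediate fraction in range is farther away.
Largest k: floor((31 - q_2)/q_3) = floor((31 - 8)/9) = 2.
That gives (2*26 + 23)/(2*9 + 8) = 75/26.
Compare the errors: |x - 26/9| = |332*9 - 26*115|/(115*9) = 2/1035, and |x - 75/26| = |332*26 - 75*115|/(115*26) = 7/2990.
Cross-multiplying, 2*2990 = 5980 < 7245 = 7*1035, so 2/1035 is smaller: the convergent 26/9 is closer to x than 75/26.

26/9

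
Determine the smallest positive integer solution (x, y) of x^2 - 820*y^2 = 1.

(x, y) = (39689, 1386)

First expand sqrt(820) as a continued fraction. With x_i = (sqrt(820) + m_i)/d_i and (m_0, d_0) = (0, 1): a_0 = floor(sqrt(820)) = 28, since 28^2 = 784 <= 820 < 841 = 29^2.
Iterate m_{i+1} = d_i*a_i - m_i, d_{i+1} = (820 - m_{i+1}^2)/d_i, a_{i+1} = floor((a_0 + m_{i+1})/d_{i+1}):
  m_1 = 1*28 - 0 = 28, d_1 = (820 - 28^2)/1 = 36/1 = 36, a_1 = floor((28 + 28)/36) = 1.
  m_2 = 36*1 - 28 = 8, d_2 = (820 - 8^2)/36 = 756/36 = 21, a_2 = floor((28 + 8)/21) = 1.
  m_3 = 21*1 - 8 = 13, d_3 = (820 - 13^2)/21 = 651/21 = 31, a_3 = floor((28 + 13)/31) = 1.
  m_4 = 31*1 - 13 = 18, d_4 = (820 - 18^2)/31 = 496/31 = 16, a_4 = floor((28 + 18)/16) = 2.
  m_5 = 16*2 - 18 = 14, d_5 = (820 - 14^2)/16 = 624/16 = 39, a_5 = floor((28 + 14)/39) = 1.
  m_6 = 39*1 - 14 = 25, d_6 = (820 - 25^2)/39 = 195/39 = 5, a_6 = floor((28 + 25)/5) = 10.
  m_7 = 5*10 - 25 = 25, d_7 = (820 - 25^2)/5 = 195/5 = 39, a_7 = floor((28 + 25)/39) = 1.
  m_8 = 39*1 - 25 = 14, d_8 = (820 - 14^2)/39 = 624/39 = 16, a_8 = floor((28 + 14)/16) = 2.
  m_9 = 16*2 - 14 = 18, d_9 = (820 - 18^2)/16 = 496/16 = 31, a_9 = floor((28 + 18)/31) = 1.
  m_10 = 31*1 - 18 = 13, d_10 = (820 - 13^2)/31 = 651/31 = 21, a_10 = floor((28 + 13)/21) = 1.
  m_11 = 21*1 - 13 = 8, d_11 = (820 - 8^2)/21 = 756/21 = 36, a_11 = floor((28 + 8)/36) = 1.
  m_12 = 36*1 - 8 = 28, d_12 = (820 - 28^2)/36 = 36/36 = 1, a_12 = floor((28 + 28)/1) = 56.
  m_13 = 1*56 - 28 = 28, d_13 = (820 - 28^2)/1 = 36/1 = 36: (m_13, d_13) = (m_1, d_1) = (28, 36), so from here the quotients repeat a_1, ..., a_12; the period length is 12.
So sqrt(820) = [28; (1, 1, 1, 2, 1, 10, 1, 2, 1, 1, 1, 56)] with period length k = 12.
k is even, so the fundamental solution of x^2 - 820y^2 = 1 is (p_{k-1}, q_{k-1}) = (p_11, q_11); compute convergents through index 11.
Convergents (p_i = a_i*p_{i-1} + p_{i-2}, q_i = a_i*q_{i-1} + q_{i-2} with p_{-2}=0, p_{-1}=1, q_{-2}=1, q_{-1}=0):
  i=0: a_0=28, p_0 = 28*1 + 0 = 28, q_0 = 28*0 + 1 = 1.
  i=1: a_1=1, p_1 = 1*28 + 1 = 29, q_1 = 1*1 + 0 = 1.
  i=2: a_2=1, p_2 = 1*29 + 28 = 57, q_2 = 1*1 + 1 = 2.
  i=3: a_3=1, p_3 = 1*57 + 29 = 86, q_3 = 1*2 + 1 = 3.
  i=4: a_4=2, p_4 = 2*86 + 57 = 229, q_4 = 2*3 + 2 = 8.
  i=5: a_5=1, p_5 = 1*229 + 86 = 315, q_5 = 1*8 + 3 = 11.
  i=6: a_6=10, p_6 = 10*315 + 229 = 3379, q_6 = 10*11 + 8 = 118.
  i=7: a_7=1, p_7 = 1*3379 + 315 = 3694, q_7 = 1*118 + 11 = 129.
  i=8: a_8=2, p_8 = 2*3694 + 3379 = 10767, q_8 = 2*129 + 118 = 376.
  i=9: a_9=1, p_9 = 1*10767 + 3694 = 14461, q_9 = 1*376 + 129 = 505.
  i=10: a_10=1, p_10 = 1*14461 + 10767 = 25228, q_10 = 1*505 + 376 = 881.
  i=11: a_11=1, p_11 = 1*25228 + 14461 = 39689, q_11 = 1*881 + 505 = 1386.
Check: 39689^2 - 820*1386^2 = 1575216721 - 1575216720 = 1, so (x, y) = (39689, 1386) solves the equation, and by the theorem it is the least positive solution.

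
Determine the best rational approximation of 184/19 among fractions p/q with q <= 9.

29/3

Expand x = 184/19 as a continued fraction with the Euclidean algorithm:
  184 = 9*19 + 13, so a_0 = 9.
  19 = 1*13 + 6, so a_1 = 1.
  13 = 2*6 + 1, so a_2 = 2.
  6 = 6*1 + 0, so a_3 = 6.
so x = [9; 1, 2, 6].
Convergents (p_i = a_i*p_{i-1} + p_{i-2}, q_i = a_i*q_{i-1} + q_{i-2} with p_{-2}=0, p_{-1}=1, q_{-2}=1, q_{-1}=0), until the denominator exceeds 9:
  i=0: a_0=9, p_0 = 9*1 + 0 = 9, q_0 = 9*0 + 1 = 1.
  i=1: a_1=1, p_1 = 1*9 + 1 = 10, q_1 = 1*1 + 0 = 1.
  i=2: a_2=2, p_2 = 2*10 + 9 = 29, q_2 = 2*1 + 1 = 3.
  i=3: a_3=6, p_3 = 6*29 + 10 = 184, q_3 = 6*3 + 1 = 19.
q_3 = 19 > 9, so the last convergent with denominator <= 9 is p_2/q_2 = 29/3.
The closest fraction with denominator <= 9 is either p_2/q_2 or the intermediate fraction (k*p_2 + p_1)/(k*q_2 + q_1) with the largest k >= 1 whose denominator stays <= 9; these approach x as k grows, and every other convergent or intermediate fraction in range is farther away.
Largest k: floor((9 - q_1)/q_2) = floor((9 - 1)/3) = 2.
That gives (2*29 + 10)/(2*3 + 1) = 68/7.
Compare the errors: |x - 29/3| = |184*3 - 29*19|/(19*3) = 1/57, and |x - 68/7| = |184*7 - 68*19|/(19*7) = 4/133.
Cross-multiplying, 1*133 = 133 < 228 = 4*57, so 1/57 is smaller: the convergent 29/3 is closer to x than 68/7.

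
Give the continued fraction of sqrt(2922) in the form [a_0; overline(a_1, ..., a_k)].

Write x_i = (sqrt(2922) + m_i)/d_i with (m_0, d_0) = (0, 1). a_0 = floor(sqrt(2922)) = 54, since 54^2 = 2916 <= 2922 < 3025 = 55^2.
Iterate m_{i+1} = d_i*a_i - m_i, d_{i+1} = (2922 - m_{i+1}^2)/d_i, a_{i+1} = floor((a_0 + m_{i+1})/d_{i+1}):
  m_1 = 1*54 - 0 = 54, d_1 = (2922 - 54^2)/1 = 6/1 = 6, a_1 = floor((54 + 54)/6) = 18.
  m_2 = 6*18 - 54 = 54, d_2 = (2922 - 54^2)/6 = 6/6 = 1, a_2 = floor((54 + 54)/1) = 108.
  m_3 = 1*108 - 54 = 54, d_3 = (2922 - 54^2)/1 = 6/1 = 6: (m_3, d_3) = (m_1, d_1) = (54, 6), so from here the quotients repeat a_1, a_2; the period length is 2.
Hence the expansion of sqrt(2922) is a_0 = 54 followed by the repeating block 18, 108 (period 2).

[54; overline(18, 108)]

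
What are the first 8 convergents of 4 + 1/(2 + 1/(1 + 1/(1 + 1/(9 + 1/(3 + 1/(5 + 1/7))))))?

Using the convergent recurrence p_i = a_i*p_{i-1} + p_{i-2}, q_i = a_i*q_{i-1} + q_{i-2} with p_{-2}=0, p_{-1}=1, q_{-2}=1, q_{-1}=0:
  i=0: a_0=4, p_0 = 4*1 + 0 = 4, q_0 = 4*0 + 1 = 1.
  i=1: a_1=2, p_1 = 2*4 + 1 = 9, q_1 = 2*1 + 0 = 2.
  i=2: a_2=1, p_2 = 1*9 + 4 = 13, q_2 = 1*2 + 1 = 3.
  i=3: a_3=1, p_3 = 1*13 + 9 = 22, q_3 = 1*3 + 2 = 5.
  i=4: a_4=9, p_4 = 9*22 + 13 = 211, q_4 = 9*5 + 3 = 48.
  i=5: a_5=3, p_5 = 3*211 + 22 = 655, q_5 = 3*48 + 5 = 149.
  i=6: a_6=5, p_6 = 5*655 + 211 = 3486, q_6 = 5*149 + 48 = 793.
  i=7: a_7=7, p_7 = 7*3486 + 655 = 25057, q_7 = 7*793 + 149 = 5700.

4/1, 9/2, 13/3, 22/5, 211/48, 655/149, 3486/793, 25057/5700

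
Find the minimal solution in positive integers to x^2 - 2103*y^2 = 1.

(x, y) = (34348, 749)

First expand sqrt(2103) as a continued fraction. With x_i = (sqrt(2103) + m_i)/d_i and (m_0, d_0) = (0, 1): a_0 = floor(sqrt(2103)) = 45, since 45^2 = 2025 <= 2103 < 2116 = 46^2.
Iterate m_{i+1} = d_i*a_i - m_i, d_{i+1} = (2103 - m_{i+1}^2)/d_i, a_{i+1} = floor((a_0 + m_{i+1})/d_{i+1}):
  m_1 = 1*45 - 0 = 45, d_1 = (2103 - 45^2)/1 = 78/1 = 78, a_1 = floor((45 + 45)/78) = 1.
  m_2 = 78*1 - 45 = 33, d_2 = (2103 - 33^2)/78 = 1014/78 = 13, a_2 = floor((45 + 33)/13) = 6.
  m_3 = 13*6 - 33 = 45, d_3 = (2103 - 45^2)/13 = 78/13 = 6, a_3 = floor((45 + 45)/6) = 15.
  m_4 = 6*15 - 45 = 45, d_4 = (2103 - 45^2)/6 = 78/6 = 13, a_4 = floor((45 + 45)/13) = 6.
  m_5 = 13*6 - 45 = 33, d_5 = (2103 - 33^2)/13 = 1014/13 = 78, a_5 = floor((45 + 33)/78) = 1.
  m_6 = 78*1 - 33 = 45, d_6 = (2103 - 45^2)/78 = 78/78 = 1, a_6 = floor((45 + 45)/1) = 90.
  m_7 = 1*90 - 45 = 45, d_7 = (2103 - 45^2)/1 = 78/1 = 78: (m_7, d_7) = (m_1, d_1) = (45, 78), so from here the quotients repeat a_1, ..., a_6; the period length is 6.
So sqrt(2103) = [45; (1, 6, 15, 6, 1, 90)] with period length k = 6.
k is even, so the fundamental solution of x^2 - 2103y^2 = 1 is (p_{k-1}, q_{k-1}) = (p_5, q_5); compute convergents through index 5.
Convergents (p_i = a_i*p_{i-1} + p_{i-2}, q_i = a_i*q_{i-1} + q_{i-2} with p_{-2}=0, p_{-1}=1, q_{-2}=1, q_{-1}=0):
  i=0: a_0=45, p_0 = 45*1 + 0 = 45, q_0 = 45*0 + 1 = 1.
  i=1: a_1=1, p_1 = 1*45 + 1 = 46, q_1 = 1*1 + 0 = 1.
  i=2: a_2=6, p_2 = 6*46 + 45 = 321, q_2 = 6*1 + 1 = 7.
  i=3: a_3=15, p_3 = 15*321 + 46 = 4861, q_3 = 15*7 + 1 = 106.
  i=4: a_4=6, p_4 = 6*4861 + 321 = 29487, q_4 = 6*106 + 7 = 643.
  i=5: a_5=1, p_5 = 1*29487 + 4861 = 34348, q_5 = 1*643 + 106 = 749.
Check: 34348^2 - 2103*749^2 = 1179785104 - 1179785103 = 1, so (x, y) = (34348, 749) solves the equation, and by the theorem it is the least positive solution.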